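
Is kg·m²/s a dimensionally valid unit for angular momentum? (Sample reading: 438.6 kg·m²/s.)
Yes

angular momentum has SI base units: kg * m^2 / s
kg·m²/s reduces to the same SI base units, so it is a valid unit for angular momentum.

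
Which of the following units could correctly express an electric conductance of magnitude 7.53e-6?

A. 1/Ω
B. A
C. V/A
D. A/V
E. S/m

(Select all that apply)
A, D

electric conductance has SI base units: A^2 * s^3 / (kg * m^2)

Checking each option against A^2 * s^3 / (kg * m^2):
  A. 1/Ω: ✓ matches
  B. A: ✗ does not match
  C. V/A: ✗ does not match
  D. A/V: ✓ matches
  E. S/m: ✗ does not match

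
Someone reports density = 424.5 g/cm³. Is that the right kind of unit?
Yes

density has SI base units: kg / m^3
g/cm³ reduces to the same SI base units, so it is a valid unit for density.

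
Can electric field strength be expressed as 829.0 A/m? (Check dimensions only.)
No

electric field strength has SI base units: kg * m / (A * s^3)
A/m does NOT reduce to kg * m / (A * s^3); a valid unit for electric field strength would be e.g. V/m.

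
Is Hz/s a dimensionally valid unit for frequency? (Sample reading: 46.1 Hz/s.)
No

frequency has SI base units: 1 / s
Hz/s does NOT reduce to 1 / s; a valid unit for frequency would be e.g. Hz.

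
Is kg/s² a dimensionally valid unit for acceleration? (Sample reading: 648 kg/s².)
No

acceleration has SI base units: m / s^2
kg/s² does NOT reduce to m / s^2; a valid unit for acceleration would be e.g. m/s².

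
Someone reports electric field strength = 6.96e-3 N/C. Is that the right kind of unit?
Yes

electric field strength has SI base units: kg * m / (A * s^3)
N/C reduces to the same SI base units, so it is a valid unit for electric field strength.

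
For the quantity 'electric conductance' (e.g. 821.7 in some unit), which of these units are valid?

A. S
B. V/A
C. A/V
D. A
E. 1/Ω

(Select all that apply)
A, C, E

electric conductance has SI base units: A^2 * s^3 / (kg * m^2)

Checking each option against A^2 * s^3 / (kg * m^2):
  A. S: ✓ matches
  B. V/A: ✗ does not match
  C. A/V: ✓ matches
  D. A: ✗ does not match
  E. 1/Ω: ✓ matches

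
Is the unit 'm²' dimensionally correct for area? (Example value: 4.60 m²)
Yes

area has SI base units: m^2
m² reduces to the same SI base units, so it is a valid unit for area.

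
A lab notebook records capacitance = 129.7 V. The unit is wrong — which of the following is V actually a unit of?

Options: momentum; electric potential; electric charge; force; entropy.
electric potential

capacitance should have units dimensionally equivalent to A^2 * s^4 / (kg * m^2) (e.g. F).
The given unit 'V' reduces to kg * m^2 / (A * s^3). Of the listed options, that is the dimensionality of electric potential.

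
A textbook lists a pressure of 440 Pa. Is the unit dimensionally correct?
Yes

pressure has SI base units: kg / (m * s^2)
Pa reduces to the same SI base units, so it is a valid unit for pressure.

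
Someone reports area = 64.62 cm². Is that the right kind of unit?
Yes

area has SI base units: m^2
cm² reduces to the same SI base units, so it is a valid unit for area.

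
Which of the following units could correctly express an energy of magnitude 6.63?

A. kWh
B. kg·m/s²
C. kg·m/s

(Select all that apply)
A

energy has SI base units: kg * m^2 / s^2

Checking each option against kg * m^2 / s^2:
  A. kWh: ✓ matches
  B. kg·m/s²: ✗ does not match
  C. kg·m/s: ✗ does not match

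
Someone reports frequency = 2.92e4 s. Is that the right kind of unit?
No

frequency has SI base units: 1 / s
s does NOT reduce to 1 / s; a valid unit for frequency would be e.g. Hz.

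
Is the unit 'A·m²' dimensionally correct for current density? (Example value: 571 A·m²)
No

current density has SI base units: A / m^2
A·m² does NOT reduce to A / m^2; a valid unit for current density would be e.g. A/m².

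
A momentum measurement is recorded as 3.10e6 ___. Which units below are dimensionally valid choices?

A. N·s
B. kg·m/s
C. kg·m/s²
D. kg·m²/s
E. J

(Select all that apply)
A, B

momentum has SI base units: kg * m / s

Checking each option against kg * m / s:
  A. N·s: ✓ matches
  B. kg·m/s: ✓ matches
  C. kg·m/s²: ✗ does not match
  D. kg·m²/s: ✗ does not match
  E. J: ✗ does not match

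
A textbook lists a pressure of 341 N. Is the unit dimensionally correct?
No

pressure has SI base units: kg / (m * s^2)
N does NOT reduce to kg / (m * s^2); a valid unit for pressure would be e.g. Pa.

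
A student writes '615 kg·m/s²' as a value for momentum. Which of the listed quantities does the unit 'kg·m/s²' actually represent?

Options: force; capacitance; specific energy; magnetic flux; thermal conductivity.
force

momentum should have units dimensionally equivalent to kg * m / s (e.g. kg·m/s).
The given unit 'kg·m/s²' reduces to kg * m / s^2. Of the listed options, that is the dimensionality of force.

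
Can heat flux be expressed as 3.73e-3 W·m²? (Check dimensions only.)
No

heat flux has SI base units: kg / s^3
W·m² does NOT reduce to kg / s^3; a valid unit for heat flux would be e.g. W/m².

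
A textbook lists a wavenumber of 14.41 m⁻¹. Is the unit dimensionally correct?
Yes

wavenumber has SI base units: 1 / m
m⁻¹ reduces to the same SI base units, so it is a valid unit for wavenumber.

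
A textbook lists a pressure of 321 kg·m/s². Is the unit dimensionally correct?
No

pressure has SI base units: kg / (m * s^2)
kg·m/s² does NOT reduce to kg / (m * s^2); a valid unit for pressure would be e.g. Pa.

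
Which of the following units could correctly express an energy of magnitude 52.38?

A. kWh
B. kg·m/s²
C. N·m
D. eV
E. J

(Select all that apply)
A, C, D, E

energy has SI base units: kg * m^2 / s^2

Checking each option against kg * m^2 / s^2:
  A. kWh: ✓ matches
  B. kg·m/s²: ✗ does not match
  C. N·m: ✓ matches
  D. eV: ✓ matches
  E. J: ✓ matches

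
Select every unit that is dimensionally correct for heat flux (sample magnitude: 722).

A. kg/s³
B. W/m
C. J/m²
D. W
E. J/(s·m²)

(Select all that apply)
A, E

heat flux has SI base units: kg / s^3

Checking each option against kg / s^3:
  A. kg/s³: ✓ matches
  B. W/m: ✗ does not match
  C. J/m²: ✗ does not match
  D. W: ✗ does not match
  E. J/(s·m²): ✓ matches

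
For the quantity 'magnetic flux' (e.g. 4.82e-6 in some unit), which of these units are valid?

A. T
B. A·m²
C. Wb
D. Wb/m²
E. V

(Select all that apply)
C

magnetic flux has SI base units: kg * m^2 / (A * s^2)

Checking each option against kg * m^2 / (A * s^2):
  A. T: ✗ does not match
  B. A·m²: ✗ does not match
  C. Wb: ✓ matches
  D. Wb/m²: ✗ does not match
  E. V: ✗ does not match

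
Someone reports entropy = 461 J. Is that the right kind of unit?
No

entropy has SI base units: kg * m^2 / (s^2 * K)
J does NOT reduce to kg * m^2 / (s^2 * K); a valid unit for entropy would be e.g. J/K.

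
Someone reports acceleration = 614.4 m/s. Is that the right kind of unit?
No

acceleration has SI base units: m / s^2
m/s does NOT reduce to m / s^2; a valid unit for acceleration would be e.g. m/s².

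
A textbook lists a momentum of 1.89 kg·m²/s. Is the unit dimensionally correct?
No

momentum has SI base units: kg * m / s
kg·m²/s does NOT reduce to kg * m / s; a valid unit for momentum would be e.g. kg·m/s.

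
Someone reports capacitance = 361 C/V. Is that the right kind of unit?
Yes

capacitance has SI base units: A^2 * s^4 / (kg * m^2)
C/V reduces to the same SI base units, so it is a valid unit for capacitance.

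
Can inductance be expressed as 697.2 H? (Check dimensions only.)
Yes

inductance has SI base units: kg * m^2 / (A^2 * s^2)
H reduces to the same SI base units, so it is a valid unit for inductance.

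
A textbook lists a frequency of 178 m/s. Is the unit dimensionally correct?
No

frequency has SI base units: 1 / s
m/s does NOT reduce to 1 / s; a valid unit for frequency would be e.g. Hz.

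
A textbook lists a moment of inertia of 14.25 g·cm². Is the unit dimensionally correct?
Yes

moment of inertia has SI base units: kg * m^2
g·cm² reduces to the same SI base units, so it is a valid unit for moment of inertia.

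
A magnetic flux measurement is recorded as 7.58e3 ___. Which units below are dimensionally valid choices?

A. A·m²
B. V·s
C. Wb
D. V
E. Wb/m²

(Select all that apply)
B, C

magnetic flux has SI base units: kg * m^2 / (A * s^2)

Checking each option against kg * m^2 / (A * s^2):
  A. A·m²: ✗ does not match
  B. V·s: ✓ matches
  C. Wb: ✓ matches
  D. V: ✗ does not match
  E. Wb/m²: ✗ does not match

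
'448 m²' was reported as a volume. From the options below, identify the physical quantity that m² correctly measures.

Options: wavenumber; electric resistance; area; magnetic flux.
area

volume should have units dimensionally equivalent to m^3 (e.g. m³).
The given unit 'm²' reduces to m^2. Of the listed options, that is the dimensionality of area.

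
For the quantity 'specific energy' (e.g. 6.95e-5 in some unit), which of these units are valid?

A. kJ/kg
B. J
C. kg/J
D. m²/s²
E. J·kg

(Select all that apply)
A, D

specific energy has SI base units: m^2 / s^2

Checking each option against m^2 / s^2:
  A. kJ/kg: ✓ matches
  B. J: ✗ does not match
  C. kg/J: ✗ does not match
  D. m²/s²: ✓ matches
  E. J·kg: ✗ does not match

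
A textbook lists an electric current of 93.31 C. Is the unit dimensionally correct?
No

electric current has SI base units: A
C does NOT reduce to A; a valid unit for electric current would be e.g. A.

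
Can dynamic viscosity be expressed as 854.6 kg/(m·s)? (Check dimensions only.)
Yes

dynamic viscosity has SI base units: kg / (m * s)
kg/(m·s) reduces to the same SI base units, so it is a valid unit for dynamic viscosity.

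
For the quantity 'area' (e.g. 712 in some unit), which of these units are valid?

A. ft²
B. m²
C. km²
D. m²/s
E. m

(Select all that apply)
A, B, C

area has SI base units: m^2

Checking each option against m^2:
  A. ft²: ✓ matches
  B. m²: ✓ matches
  C. km²: ✓ matches
  D. m²/s: ✗ does not match
  E. m: ✗ does not match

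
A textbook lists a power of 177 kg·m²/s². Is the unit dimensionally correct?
No

power has SI base units: kg * m^2 / s^3
kg·m²/s² does NOT reduce to kg * m^2 / s^3; a valid unit for power would be e.g. W.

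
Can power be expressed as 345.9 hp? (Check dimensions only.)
Yes

power has SI base units: kg * m^2 / s^3
hp reduces to the same SI base units, so it is a valid unit for power.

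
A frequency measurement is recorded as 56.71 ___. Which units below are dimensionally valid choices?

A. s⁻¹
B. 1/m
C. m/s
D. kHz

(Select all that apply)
A, D

frequency has SI base units: 1 / s

Checking each option against 1 / s:
  A. s⁻¹: ✓ matches
  B. 1/m: ✗ does not match
  C. m/s: ✗ does not match
  D. kHz: ✓ matches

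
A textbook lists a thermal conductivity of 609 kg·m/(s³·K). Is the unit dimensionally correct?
Yes

thermal conductivity has SI base units: kg * m / (s^3 * K)
kg·m/(s³·K) reduces to the same SI base units, so it is a valid unit for thermal conductivity.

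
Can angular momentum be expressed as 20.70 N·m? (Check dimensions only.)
No

angular momentum has SI base units: kg * m^2 / s
N·m does NOT reduce to kg * m^2 / s; a valid unit for angular momentum would be e.g. kg·m²/s.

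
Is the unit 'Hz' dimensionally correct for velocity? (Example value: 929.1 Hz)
No

velocity has SI base units: m / s
Hz does NOT reduce to m / s; a valid unit for velocity would be e.g. m/s.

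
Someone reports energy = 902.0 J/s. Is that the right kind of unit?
No

energy has SI base units: kg * m^2 / s^2
J/s does NOT reduce to kg * m^2 / s^2; a valid unit for energy would be e.g. J.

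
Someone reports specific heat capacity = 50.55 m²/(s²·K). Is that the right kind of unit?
Yes

specific heat capacity has SI base units: m^2 / (s^2 * K)
m²/(s²·K) reduces to the same SI base units, so it is a valid unit for specific heat capacity.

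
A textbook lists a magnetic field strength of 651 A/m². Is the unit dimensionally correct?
No

magnetic field strength has SI base units: A / m
A/m² does NOT reduce to A / m; a valid unit for magnetic field strength would be e.g. A/m.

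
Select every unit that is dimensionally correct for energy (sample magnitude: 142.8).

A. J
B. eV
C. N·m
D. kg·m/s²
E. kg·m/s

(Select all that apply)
A, B, C

energy has SI base units: kg * m^2 / s^2

Checking each option against kg * m^2 / s^2:
  A. J: ✓ matches
  B. eV: ✓ matches
  C. N·m: ✓ matches
  D. kg·m/s²: ✗ does not match
  E. kg·m/s: ✗ does not match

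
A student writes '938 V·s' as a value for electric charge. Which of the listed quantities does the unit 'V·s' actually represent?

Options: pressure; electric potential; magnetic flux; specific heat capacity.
magnetic flux

electric charge should have units dimensionally equivalent to A * s (e.g. C).
The given unit 'V·s' reduces to kg * m^2 / (A * s^2). Of the listed options, that is the dimensionality of magnetic flux.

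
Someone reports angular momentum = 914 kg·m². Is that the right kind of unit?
No

angular momentum has SI base units: kg * m^2 / s
kg·m² does NOT reduce to kg * m^2 / s; a valid unit for angular momentum would be e.g. kg·m²/s.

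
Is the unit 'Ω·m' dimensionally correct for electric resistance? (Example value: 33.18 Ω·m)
No

electric resistance has SI base units: kg * m^2 / (A^2 * s^3)
Ω·m does NOT reduce to kg * m^2 / (A^2 * s^3); a valid unit for electric resistance would be e.g. Ω.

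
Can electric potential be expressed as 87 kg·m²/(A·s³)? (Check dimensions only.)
Yes

electric potential has SI base units: kg * m^2 / (A * s^3)
kg·m²/(A·s³) reduces to the same SI base units, so it is a valid unit for electric potential.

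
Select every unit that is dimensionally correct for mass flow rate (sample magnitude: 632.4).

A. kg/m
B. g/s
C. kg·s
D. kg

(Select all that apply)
B

mass flow rate has SI base units: kg / s

Checking each option against kg / s:
  A. kg/m: ✗ does not match
  B. g/s: ✓ matches
  C. kg·s: ✗ does not match
  D. kg: ✗ does not match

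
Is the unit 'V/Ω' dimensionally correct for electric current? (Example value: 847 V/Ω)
Yes

electric current has SI base units: A
V/Ω reduces to the same SI base units, so it is a valid unit for electric current.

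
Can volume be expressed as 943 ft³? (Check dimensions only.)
Yes

volume has SI base units: m^3
ft³ reduces to the same SI base units, so it is a valid unit for volume.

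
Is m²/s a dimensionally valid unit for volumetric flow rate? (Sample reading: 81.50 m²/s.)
No

volumetric flow rate has SI base units: m^3 / s
m²/s does NOT reduce to m^3 / s; a valid unit for volumetric flow rate would be e.g. m³/s.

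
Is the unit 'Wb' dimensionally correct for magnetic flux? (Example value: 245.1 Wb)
Yes

magnetic flux has SI base units: kg * m^2 / (A * s^2)
Wb reduces to the same SI base units, so it is a valid unit for magnetic flux.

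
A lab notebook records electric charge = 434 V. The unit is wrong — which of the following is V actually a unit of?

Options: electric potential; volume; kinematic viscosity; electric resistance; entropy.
electric potential

electric charge should have units dimensionally equivalent to A * s (e.g. C).
The given unit 'V' reduces to kg * m^2 / (A * s^3). Of the listed options, that is the dimensionality of electric potential.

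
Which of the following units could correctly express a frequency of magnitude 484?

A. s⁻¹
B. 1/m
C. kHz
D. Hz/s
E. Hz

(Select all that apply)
A, C, E

frequency has SI base units: 1 / s

Checking each option against 1 / s:
  A. s⁻¹: ✓ matches
  B. 1/m: ✗ does not match
  C. kHz: ✓ matches
  D. Hz/s: ✗ does not match
  E. Hz: ✓ matches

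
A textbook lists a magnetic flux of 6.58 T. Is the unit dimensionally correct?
No

magnetic flux has SI base units: kg * m^2 / (A * s^2)
T does NOT reduce to kg * m^2 / (A * s^2); a valid unit for magnetic flux would be e.g. Wb.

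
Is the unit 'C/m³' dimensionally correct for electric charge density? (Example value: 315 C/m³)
Yes

electric charge density has SI base units: A * s / m^3
C/m³ reduces to the same SI base units, so it is a valid unit for electric charge density.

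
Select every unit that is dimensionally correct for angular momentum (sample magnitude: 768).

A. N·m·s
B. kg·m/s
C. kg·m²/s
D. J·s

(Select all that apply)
A, C, D

angular momentum has SI base units: kg * m^2 / s

Checking each option against kg * m^2 / s:
  A. N·m·s: ✓ matches
  B. kg·m/s: ✗ does not match
  C. kg·m²/s: ✓ matches
  D. J·s: ✓ matches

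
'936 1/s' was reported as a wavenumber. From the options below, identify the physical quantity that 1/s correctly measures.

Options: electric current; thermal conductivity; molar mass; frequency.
frequency

wavenumber should have units dimensionally equivalent to 1 / m (e.g. 1/m).
The given unit '1/s' reduces to 1 / s. Of the listed options, that is the dimensionality of frequency.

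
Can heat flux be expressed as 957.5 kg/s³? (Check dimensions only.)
Yes

heat flux has SI base units: kg / s^3
kg/s³ reduces to the same SI base units, so it is a valid unit for heat flux.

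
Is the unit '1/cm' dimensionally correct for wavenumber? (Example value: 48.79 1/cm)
Yes

wavenumber has SI base units: 1 / m
1/cm reduces to the same SI base units, so it is a valid unit for wavenumber.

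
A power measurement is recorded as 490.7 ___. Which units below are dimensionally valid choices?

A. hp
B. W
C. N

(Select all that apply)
A, B

power has SI base units: kg * m^2 / s^3

Checking each option against kg * m^2 / s^3:
  A. hp: ✓ matches
  B. W: ✓ matches
  C. N: ✗ does not match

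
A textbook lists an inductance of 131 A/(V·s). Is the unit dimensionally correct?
No

inductance has SI base units: kg * m^2 / (A^2 * s^2)
A/(V·s) does NOT reduce to kg * m^2 / (A^2 * s^2); a valid unit for inductance would be e.g. H.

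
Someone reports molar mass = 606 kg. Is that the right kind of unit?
No

molar mass has SI base units: kg / mol
kg does NOT reduce to kg / mol; a valid unit for molar mass would be e.g. kg/mol.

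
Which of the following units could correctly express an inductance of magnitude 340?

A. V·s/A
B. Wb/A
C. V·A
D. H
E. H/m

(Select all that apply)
A, B, D

inductance has SI base units: kg * m^2 / (A^2 * s^2)

Checking each option against kg * m^2 / (A^2 * s^2):
  A. V·s/A: ✓ matches
  B. Wb/A: ✓ matches
  C. V·A: ✗ does not match
  D. H: ✓ matches
  E. H/m: ✗ does not match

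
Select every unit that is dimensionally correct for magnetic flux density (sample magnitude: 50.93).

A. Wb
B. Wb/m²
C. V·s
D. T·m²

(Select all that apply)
B

magnetic flux density has SI base units: kg / (A * s^2)

Checking each option against kg / (A * s^2):
  A. Wb: ✗ does not match
  B. Wb/m²: ✓ matches
  C. V·s: ✗ does not match
  D. T·m²: ✗ does not match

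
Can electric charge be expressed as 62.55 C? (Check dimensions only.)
Yes

electric charge has SI base units: A * s
C reduces to the same SI base units, so it is a valid unit for electric charge.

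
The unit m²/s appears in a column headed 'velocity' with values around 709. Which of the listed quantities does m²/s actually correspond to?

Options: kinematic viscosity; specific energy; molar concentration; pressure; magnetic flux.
kinematic viscosity

velocity should have units dimensionally equivalent to m / s (e.g. m/s).
The given unit 'm²/s' reduces to m^2 / s. Of the listed options, that is the dimensionality of kinematic viscosity.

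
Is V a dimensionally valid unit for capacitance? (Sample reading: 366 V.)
No

capacitance has SI base units: A^2 * s^4 / (kg * m^2)
V does NOT reduce to A^2 * s^4 / (kg * m^2); a valid unit for capacitance would be e.g. F.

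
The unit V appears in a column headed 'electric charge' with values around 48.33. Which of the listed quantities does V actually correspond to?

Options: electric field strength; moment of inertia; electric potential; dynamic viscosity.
electric potential

electric charge should have units dimensionally equivalent to A * s (e.g. C).
The given unit 'V' reduces to kg * m^2 / (A * s^3). Of the listed options, that is the dimensionality of electric potential.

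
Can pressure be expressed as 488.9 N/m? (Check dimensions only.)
No

pressure has SI base units: kg / (m * s^2)
N/m does NOT reduce to kg / (m * s^2); a valid unit for pressure would be e.g. Pa.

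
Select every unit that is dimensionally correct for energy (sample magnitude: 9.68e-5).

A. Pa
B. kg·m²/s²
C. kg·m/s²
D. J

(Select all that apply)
B, D

energy has SI base units: kg * m^2 / s^2

Checking each option against kg * m^2 / s^2:
  A. Pa: ✗ does not match
  B. kg·m²/s²: ✓ matches
  C. kg·m/s²: ✗ does not match
  D. J: ✓ matches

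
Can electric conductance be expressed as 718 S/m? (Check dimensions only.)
No

electric conductance has SI base units: A^2 * s^3 / (kg * m^2)
S/m does NOT reduce to A^2 * s^3 / (kg * m^2); a valid unit for electric conductance would be e.g. S.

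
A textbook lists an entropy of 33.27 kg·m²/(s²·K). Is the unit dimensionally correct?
Yes

entropy has SI base units: kg * m^2 / (s^2 * K)
kg·m²/(s²·K) reduces to the same SI base units, so it is a valid unit for entropy.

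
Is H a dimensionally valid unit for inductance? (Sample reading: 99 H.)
Yes

inductance has SI base units: kg * m^2 / (A^2 * s^2)
H reduces to the same SI base units, so it is a valid unit for inductance.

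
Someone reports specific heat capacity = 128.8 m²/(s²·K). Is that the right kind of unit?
Yes

specific heat capacity has SI base units: m^2 / (s^2 * K)
m²/(s²·K) reduces to the same SI base units, so it is a valid unit for specific heat capacity.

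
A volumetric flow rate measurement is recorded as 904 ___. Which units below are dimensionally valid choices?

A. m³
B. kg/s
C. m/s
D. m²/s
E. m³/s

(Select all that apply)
E

volumetric flow rate has SI base units: m^3 / s

Checking each option against m^3 / s:
  A. m³: ✗ does not match
  B. kg/s: ✗ does not match
  C. m/s: ✗ does not match
  D. m²/s: ✗ does not match
  E. m³/s: ✓ matches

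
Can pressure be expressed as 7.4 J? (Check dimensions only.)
No

pressure has SI base units: kg / (m * s^2)
J does NOT reduce to kg / (m * s^2); a valid unit for pressure would be e.g. Pa.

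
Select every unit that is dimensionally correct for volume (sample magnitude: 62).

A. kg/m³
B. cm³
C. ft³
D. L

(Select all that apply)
B, C, D

volume has SI base units: m^3

Checking each option against m^3:
  A. kg/m³: ✗ does not match
  B. cm³: ✓ matches
  C. ft³: ✓ matches
  D. L: ✓ matches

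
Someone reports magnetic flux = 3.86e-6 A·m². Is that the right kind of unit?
No

magnetic flux has SI base units: kg * m^2 / (A * s^2)
A·m² does NOT reduce to kg * m^2 / (A * s^2); a valid unit for magnetic flux would be e.g. Wb.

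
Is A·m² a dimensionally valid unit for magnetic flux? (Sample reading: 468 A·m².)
No

magnetic flux has SI base units: kg * m^2 / (A * s^2)
A·m² does NOT reduce to kg * m^2 / (A * s^2); a valid unit for magnetic flux would be e.g. Wb.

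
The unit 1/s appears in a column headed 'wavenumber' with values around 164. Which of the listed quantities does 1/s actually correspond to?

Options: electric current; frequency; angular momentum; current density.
frequency

wavenumber should have units dimensionally equivalent to 1 / m (e.g. 1/m).
The given unit '1/s' reduces to 1 / s. Of the listed options, that is the dimensionality of frequency.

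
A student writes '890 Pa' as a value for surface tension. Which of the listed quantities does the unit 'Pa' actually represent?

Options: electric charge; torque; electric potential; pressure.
pressure

surface tension should have units dimensionally equivalent to kg / s^2 (e.g. N/m).
The given unit 'Pa' reduces to kg / (m * s^2). Of the listed options, that is the dimensionality of pressure.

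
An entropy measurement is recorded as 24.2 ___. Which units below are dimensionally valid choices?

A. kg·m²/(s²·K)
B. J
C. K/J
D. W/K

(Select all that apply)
A

entropy has SI base units: kg * m^2 / (s^2 * K)

Checking each option against kg * m^2 / (s^2 * K):
  A. kg·m²/(s²·K): ✓ matches
  B. J: ✗ does not match
  C. K/J: ✗ does not match
  D. W/K: ✗ does not match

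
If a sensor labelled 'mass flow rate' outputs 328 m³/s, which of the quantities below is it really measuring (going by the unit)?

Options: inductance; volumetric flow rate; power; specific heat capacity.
volumetric flow rate

mass flow rate should have units dimensionally equivalent to kg / s (e.g. kg/s).
The given unit 'm³/s' reduces to m^3 / s. Of the listed options, that is the dimensionality of volumetric flow rate.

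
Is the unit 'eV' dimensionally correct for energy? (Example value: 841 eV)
Yes

energy has SI base units: kg * m^2 / s^2
eV reduces to the same SI base units, so it is a valid unit for energy.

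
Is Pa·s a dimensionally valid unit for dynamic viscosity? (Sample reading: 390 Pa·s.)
Yes

dynamic viscosity has SI base units: kg / (m * s)
Pa·s reduces to the same SI base units, so it is a valid unit for dynamic viscosity.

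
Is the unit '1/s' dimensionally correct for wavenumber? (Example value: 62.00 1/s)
No

wavenumber has SI base units: 1 / m
1/s does NOT reduce to 1 / m; a valid unit for wavenumber would be e.g. 1/m.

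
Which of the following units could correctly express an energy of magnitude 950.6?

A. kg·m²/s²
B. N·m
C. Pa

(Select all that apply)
A, B

energy has SI base units: kg * m^2 / s^2

Checking each option against kg * m^2 / s^2:
  A. kg·m²/s²: ✓ matches
  B. N·m: ✓ matches
  C. Pa: ✗ does not match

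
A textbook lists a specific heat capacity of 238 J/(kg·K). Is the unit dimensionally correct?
Yes

specific heat capacity has SI base units: m^2 / (s^2 * K)
J/(kg·K) reduces to the same SI base units, so it is a valid unit for specific heat capacity.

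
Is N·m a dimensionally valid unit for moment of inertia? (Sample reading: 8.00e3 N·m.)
No

moment of inertia has SI base units: kg * m^2
N·m does NOT reduce to kg * m^2; a valid unit for moment of inertia would be e.g. kg·m².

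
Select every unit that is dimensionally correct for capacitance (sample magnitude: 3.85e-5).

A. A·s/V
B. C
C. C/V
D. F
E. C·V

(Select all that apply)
A, C, D

capacitance has SI base units: A^2 * s^4 / (kg * m^2)

Checking each option against A^2 * s^4 / (kg * m^2):
  A. A·s/V: ✓ matches
  B. C: ✗ does not match
  C. C/V: ✓ matches
  D. F: ✓ matches
  E. C·V: ✗ does not match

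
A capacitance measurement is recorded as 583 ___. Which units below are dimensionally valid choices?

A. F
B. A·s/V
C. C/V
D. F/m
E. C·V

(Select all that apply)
A, B, C

capacitance has SI base units: A^2 * s^4 / (kg * m^2)

Checking each option against A^2 * s^4 / (kg * m^2):
  A. F: ✓ matches
  B. A·s/V: ✓ matches
  C. C/V: ✓ matches
  D. F/m: ✗ does not match
  E. C·V: ✗ does not match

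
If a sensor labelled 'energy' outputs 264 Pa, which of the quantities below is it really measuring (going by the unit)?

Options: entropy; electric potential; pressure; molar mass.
pressure

energy should have units dimensionally equivalent to kg * m^2 / s^2 (e.g. J).
The given unit 'Pa' reduces to kg / (m * s^2). Of the listed options, that is the dimensionality of pressure.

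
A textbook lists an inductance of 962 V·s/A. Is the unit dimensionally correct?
Yes

inductance has SI base units: kg * m^2 / (A^2 * s^2)
V·s/A reduces to the same SI base units, so it is a valid unit for inductance.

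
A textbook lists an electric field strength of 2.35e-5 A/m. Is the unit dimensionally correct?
No

electric field strength has SI base units: kg * m / (A * s^3)
A/m does NOT reduce to kg * m / (A * s^3); a valid unit for electric field strength would be e.g. V/m.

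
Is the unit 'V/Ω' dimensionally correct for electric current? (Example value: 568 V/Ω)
Yes

electric current has SI base units: A
V/Ω reduces to the same SI base units, so it is a valid unit for electric current.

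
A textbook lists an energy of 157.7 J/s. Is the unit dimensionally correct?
No

energy has SI base units: kg * m^2 / s^2
J/s does NOT reduce to kg * m^2 / s^2; a valid unit for energy would be e.g. J.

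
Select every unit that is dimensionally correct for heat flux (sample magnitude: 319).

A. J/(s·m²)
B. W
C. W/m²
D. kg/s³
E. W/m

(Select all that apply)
A, C, D

heat flux has SI base units: kg / s^3

Checking each option against kg / s^3:
  A. J/(s·m²): ✓ matches
  B. W: ✗ does not match
  C. W/m²: ✓ matches
  D. kg/s³: ✓ matches
  E. W/m: ✗ does not match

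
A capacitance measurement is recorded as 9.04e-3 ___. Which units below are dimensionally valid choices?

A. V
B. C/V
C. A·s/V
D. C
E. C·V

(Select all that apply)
B, C

capacitance has SI base units: A^2 * s^4 / (kg * m^2)

Checking each option against A^2 * s^4 / (kg * m^2):
  A. V: ✗ does not match
  B. C/V: ✓ matches
  C. A·s/V: ✓ matches
  D. C: ✗ does not match
  E. C·V: ✗ does not match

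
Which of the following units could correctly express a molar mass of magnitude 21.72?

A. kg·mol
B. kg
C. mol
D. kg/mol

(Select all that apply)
D

molar mass has SI base units: kg / mol

Checking each option against kg / mol:
  A. kg·mol: ✗ does not match
  B. kg: ✗ does not match
  C. mol: ✗ does not match
  D. kg/mol: ✓ matches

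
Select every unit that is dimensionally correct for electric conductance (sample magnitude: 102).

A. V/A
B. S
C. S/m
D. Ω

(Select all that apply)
B

electric conductance has SI base units: A^2 * s^3 / (kg * m^2)

Checking each option against A^2 * s^3 / (kg * m^2):
  A. V/A: ✗ does not match
  B. S: ✓ matches
  C. S/m: ✗ does not match
  D. Ω: ✗ does not match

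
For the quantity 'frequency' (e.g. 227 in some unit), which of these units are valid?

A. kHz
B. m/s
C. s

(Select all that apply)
A

frequency has SI base units: 1 / s

Checking each option against 1 / s:
  A. kHz: ✓ matches
  B. m/s: ✗ does not match
  C. s: ✗ does not match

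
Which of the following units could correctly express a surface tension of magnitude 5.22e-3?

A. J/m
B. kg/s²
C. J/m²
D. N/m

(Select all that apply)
B, C, D

surface tension has SI base units: kg / s^2

Checking each option against kg / s^2:
  A. J/m: ✗ does not match
  B. kg/s²: ✓ matches
  C. J/m²: ✓ matches
  D. N/m: ✓ matches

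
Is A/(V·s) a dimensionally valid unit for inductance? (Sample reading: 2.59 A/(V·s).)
No

inductance has SI base units: kg * m^2 / (A^2 * s^2)
A/(V·s) does NOT reduce to kg * m^2 / (A^2 * s^2); a valid unit for inductance would be e.g. H.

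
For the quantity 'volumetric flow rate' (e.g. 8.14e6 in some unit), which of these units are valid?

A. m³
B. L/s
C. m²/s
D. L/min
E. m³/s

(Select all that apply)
B, D, E

volumetric flow rate has SI base units: m^3 / s

Checking each option against m^3 / s:
  A. m³: ✗ does not match
  B. L/s: ✓ matches
  C. m²/s: ✗ does not match
  D. L/min: ✓ matches
  E. m³/s: ✓ matches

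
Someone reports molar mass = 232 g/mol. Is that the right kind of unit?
Yes

molar mass has SI base units: kg / mol
g/mol reduces to the same SI base units, so it is a valid unit for molar mass.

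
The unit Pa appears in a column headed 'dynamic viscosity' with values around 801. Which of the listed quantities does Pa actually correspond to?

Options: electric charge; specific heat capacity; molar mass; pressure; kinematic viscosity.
pressure

dynamic viscosity should have units dimensionally equivalent to kg / (m * s) (e.g. Pa·s).
The given unit 'Pa' reduces to kg / (m * s^2). Of the listed options, that is the dimensionality of pressure.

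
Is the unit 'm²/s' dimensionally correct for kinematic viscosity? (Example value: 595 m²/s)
Yes

kinematic viscosity has SI base units: m^2 / s
m²/s reduces to the same SI base units, so it is a valid unit for kinematic viscosity.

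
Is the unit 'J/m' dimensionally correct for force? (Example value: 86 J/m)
Yes

force has SI base units: kg * m / s^2
J/m reduces to the same SI base units, so it is a valid unit for force.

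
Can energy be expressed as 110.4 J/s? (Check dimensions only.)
No

energy has SI base units: kg * m^2 / s^2
J/s does NOT reduce to kg * m^2 / s^2; a valid unit for energy would be e.g. J.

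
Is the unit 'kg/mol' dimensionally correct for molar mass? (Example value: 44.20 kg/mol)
Yes

molar mass has SI base units: kg / mol
kg/mol reduces to the same SI base units, so it is a valid unit for molar mass.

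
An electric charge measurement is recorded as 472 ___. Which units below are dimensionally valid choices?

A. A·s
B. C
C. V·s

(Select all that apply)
A, B

electric charge has SI base units: A * s

Checking each option against A * s:
  A. A·s: ✓ matches
  B. C: ✓ matches
  C. V·s: ✗ does not match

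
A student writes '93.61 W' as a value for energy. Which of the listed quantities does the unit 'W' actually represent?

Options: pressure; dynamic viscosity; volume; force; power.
power

energy should have units dimensionally equivalent to kg * m^2 / s^2 (e.g. J).
The given unit 'W' reduces to kg * m^2 / s^3. Of the listed options, that is the dimensionality of power.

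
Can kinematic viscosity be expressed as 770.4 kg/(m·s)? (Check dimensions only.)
No

kinematic viscosity has SI base units: m^2 / s
kg/(m·s) does NOT reduce to m^2 / s; a valid unit for kinematic viscosity would be e.g. m²/s.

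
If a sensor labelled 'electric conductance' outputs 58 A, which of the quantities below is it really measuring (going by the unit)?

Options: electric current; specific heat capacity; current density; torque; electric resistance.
electric current

electric conductance should have units dimensionally equivalent to A^2 * s^3 / (kg * m^2) (e.g. S).
The given unit 'A' reduces to A. Of the listed options, that is the dimensionality of electric current.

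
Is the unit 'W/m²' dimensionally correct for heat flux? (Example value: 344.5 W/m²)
Yes

heat flux has SI base units: kg / s^3
W/m² reduces to the same SI base units, so it is a valid unit for heat flux.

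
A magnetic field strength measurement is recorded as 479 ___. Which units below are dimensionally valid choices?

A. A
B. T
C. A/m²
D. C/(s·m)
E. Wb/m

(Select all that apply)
D

magnetic field strength has SI base units: A / m

Checking each option against A / m:
  A. A: ✗ does not match
  B. T: ✗ does not match
  C. A/m²: ✗ does not match
  D. C/(s·m): ✓ matches
  E. Wb/m: ✗ does not match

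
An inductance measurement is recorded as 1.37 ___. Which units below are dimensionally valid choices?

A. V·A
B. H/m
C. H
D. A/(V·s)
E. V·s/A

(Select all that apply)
C, E

inductance has SI base units: kg * m^2 / (A^2 * s^2)

Checking each option against kg * m^2 / (A^2 * s^2):
  A. V·A: ✗ does not match
  B. H/m: ✗ does not match
  C. H: ✓ matches
  D. A/(V·s): ✗ does not match
  E. V·s/A: ✓ matches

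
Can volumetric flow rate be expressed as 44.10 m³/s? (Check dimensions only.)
Yes

volumetric flow rate has SI base units: m^3 / s
m³/s reduces to the same SI base units, so it is a valid unit for volumetric flow rate.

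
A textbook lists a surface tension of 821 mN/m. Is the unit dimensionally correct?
Yes

surface tension has SI base units: kg / s^2
mN/m reduces to the same SI base units, so it is a valid unit for surface tension.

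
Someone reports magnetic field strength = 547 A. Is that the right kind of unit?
No

magnetic field strength has SI base units: A / m
A does NOT reduce to A / m; a valid unit for magnetic field strength would be e.g. A/m.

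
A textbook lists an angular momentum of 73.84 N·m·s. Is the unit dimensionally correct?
Yes

angular momentum has SI base units: kg * m^2 / s
N·m·s reduces to the same SI base units, so it is a valid unit for angular momentum.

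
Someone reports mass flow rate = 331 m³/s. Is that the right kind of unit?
No

mass flow rate has SI base units: kg / s
m³/s does NOT reduce to kg / s; a valid unit for mass flow rate would be e.g. kg/s.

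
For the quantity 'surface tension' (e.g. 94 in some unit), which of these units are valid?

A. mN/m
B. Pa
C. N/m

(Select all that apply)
A, C

surface tension has SI base units: kg / s^2

Checking each option against kg / s^2:
  A. mN/m: ✓ matches
  B. Pa: ✗ does not match
  C. N/m: ✓ matches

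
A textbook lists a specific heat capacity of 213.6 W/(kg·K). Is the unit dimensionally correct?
No

specific heat capacity has SI base units: m^2 / (s^2 * K)
W/(kg·K) does NOT reduce to m^2 / (s^2 * K); a valid unit for specific heat capacity would be e.g. J/(kg·K).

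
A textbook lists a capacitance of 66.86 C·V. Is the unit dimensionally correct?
No

capacitance has SI base units: A^2 * s^4 / (kg * m^2)
C·V does NOT reduce to A^2 * s^4 / (kg * m^2); a valid unit for capacitance would be e.g. F.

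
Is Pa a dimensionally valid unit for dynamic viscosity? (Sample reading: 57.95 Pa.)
No

dynamic viscosity has SI base units: kg / (m * s)
Pa does NOT reduce to kg / (m * s); a valid unit for dynamic viscosity would be e.g. Pa·s.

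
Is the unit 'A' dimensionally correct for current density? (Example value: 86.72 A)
No

current density has SI base units: A / m^2
A does NOT reduce to A / m^2; a valid unit for current density would be e.g. A/m².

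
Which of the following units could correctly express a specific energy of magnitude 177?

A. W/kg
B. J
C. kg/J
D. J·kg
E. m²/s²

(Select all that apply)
E

specific energy has SI base units: m^2 / s^2

Checking each option against m^2 / s^2:
  A. W/kg: ✗ does not match
  B. J: ✗ does not match
  C. kg/J: ✗ does not match
  D. J·kg: ✗ does not match
  E. m²/s²: ✓ matches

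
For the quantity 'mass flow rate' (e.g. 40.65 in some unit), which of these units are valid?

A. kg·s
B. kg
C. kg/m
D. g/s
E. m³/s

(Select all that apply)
D

mass flow rate has SI base units: kg / s

Checking each option against kg / s:
  A. kg·s: ✗ does not match
  B. kg: ✗ does not match
  C. kg/m: ✗ does not match
  D. g/s: ✓ matches
  E. m³/s: ✗ does not match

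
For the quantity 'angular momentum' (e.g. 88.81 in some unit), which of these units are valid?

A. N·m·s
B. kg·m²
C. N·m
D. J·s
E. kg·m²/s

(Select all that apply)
A, D, E

angular momentum has SI base units: kg * m^2 / s

Checking each option against kg * m^2 / s:
  A. N·m·s: ✓ matches
  B. kg·m²: ✗ does not match
  C. N·m: ✗ does not match
  D. J·s: ✓ matches
  E. kg·m²/s: ✓ matches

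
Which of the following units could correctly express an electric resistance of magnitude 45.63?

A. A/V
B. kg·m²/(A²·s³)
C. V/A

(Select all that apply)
B, C

electric resistance has SI base units: kg * m^2 / (A^2 * s^3)

Checking each option against kg * m^2 / (A^2 * s^3):
  A. A/V: ✗ does not match
  B. kg·m²/(A²·s³): ✓ matches
  C. V/A: ✓ matches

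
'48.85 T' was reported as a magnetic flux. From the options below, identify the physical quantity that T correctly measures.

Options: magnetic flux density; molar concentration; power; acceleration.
magnetic flux density

magnetic flux should have units dimensionally equivalent to kg * m^2 / (A * s^2) (e.g. Wb).
The given unit 'T' reduces to kg / (A * s^2). Of the listed options, that is the dimensionality of magnetic flux density.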